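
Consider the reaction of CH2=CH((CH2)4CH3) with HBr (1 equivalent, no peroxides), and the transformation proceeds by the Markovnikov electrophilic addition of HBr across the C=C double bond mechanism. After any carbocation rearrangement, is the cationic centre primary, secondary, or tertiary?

secondary

Step 1: Protonation of the alkene by HBr: the π bond acts as the nucleophile and picks up H⁺, giving the more stable (Markovnikov) secondary carbocation. The H–Br bond breaks heterolytically, releasing Br⁻.
No single 1,2-shift to an adjacent carbon would give a more-substituted cation, so no rearrangement occurs.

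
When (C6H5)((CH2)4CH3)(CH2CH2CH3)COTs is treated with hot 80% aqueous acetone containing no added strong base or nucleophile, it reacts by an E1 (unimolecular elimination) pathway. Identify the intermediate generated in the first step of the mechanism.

tertiary carbocation

Step 1: Unassisted departure of TsO⁻ (taking the C–O bonding pair) generates a tertiary carbocation.
After step 1 the species present is a tertiary carbocation.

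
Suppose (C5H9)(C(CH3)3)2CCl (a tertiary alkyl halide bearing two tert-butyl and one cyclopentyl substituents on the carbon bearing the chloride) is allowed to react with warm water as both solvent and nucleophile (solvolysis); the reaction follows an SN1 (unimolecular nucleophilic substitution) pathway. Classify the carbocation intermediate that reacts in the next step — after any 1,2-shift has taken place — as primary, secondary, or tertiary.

Step 1: Ionisation: the C–Cl σ-bond cleaves heterolytically; both bonding electrons depart with Cl⁻, leaving a tertiary carbocation at the α-carbon.
No single 1,2-shift to an adjacent carbon would give a more-substituted cation, so no rearrangement occurs.

tertiary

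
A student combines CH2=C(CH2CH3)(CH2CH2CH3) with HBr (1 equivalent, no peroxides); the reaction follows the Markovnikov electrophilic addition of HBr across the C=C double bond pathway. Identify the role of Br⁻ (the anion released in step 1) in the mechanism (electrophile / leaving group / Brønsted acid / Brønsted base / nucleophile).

nucleophile

Step 2: Br⁻ captures the cation: a lone pair on Br⁻ fills the empty p orbital, producing the alkyl halide product.
Br⁻ (the anion released in step 1) donates an electron pair to form a new σ-bond to carbon — it is the nucleophile.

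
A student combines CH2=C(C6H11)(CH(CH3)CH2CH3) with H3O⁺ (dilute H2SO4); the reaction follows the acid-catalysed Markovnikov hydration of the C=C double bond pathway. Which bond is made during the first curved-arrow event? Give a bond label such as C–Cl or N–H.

C–H

Step 1: Electrophilic addition begins with the π(C=C) electrons forming a bond to the proton of H3O⁺. Following Markovnikov's rule, the resulting cation is tertiary. H2O is released.
The bond formed in this step is the C–H bond.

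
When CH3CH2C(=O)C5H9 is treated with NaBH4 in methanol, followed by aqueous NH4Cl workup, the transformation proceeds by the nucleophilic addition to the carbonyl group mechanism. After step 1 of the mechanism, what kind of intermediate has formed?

tetrahedral alkoxide intermediate

Step 1: A lone pair / filled orbital on H⁻ (delivered from BH4⁻) attacks the electrophilic carbonyl carbon; the π(C=O) electrons shift onto oxygen, producing a tetrahedral alkoxide intermediate.
After step 1 the species present is a tetrahedral alkoxide intermediate.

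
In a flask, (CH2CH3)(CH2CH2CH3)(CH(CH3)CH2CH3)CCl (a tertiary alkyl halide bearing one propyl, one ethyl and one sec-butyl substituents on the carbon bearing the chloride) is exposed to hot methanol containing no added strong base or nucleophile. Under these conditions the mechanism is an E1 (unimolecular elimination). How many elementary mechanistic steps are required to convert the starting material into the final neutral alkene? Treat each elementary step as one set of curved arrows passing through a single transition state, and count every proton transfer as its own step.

Step 1: The C–Cl bond breaks with both electrons going to the chloride; Cl⁻ leaves and a tertiary carbocation remains.
(No 1,2-shift: no single shift to an adjacent carbon would give a more stable cation.)
Step 2: A methanol molecule (solvent) deprotonates a β-carbon; as the C–H bond breaks, those electrons form the new alkene π bond.
Total: 2 elementary steps.

2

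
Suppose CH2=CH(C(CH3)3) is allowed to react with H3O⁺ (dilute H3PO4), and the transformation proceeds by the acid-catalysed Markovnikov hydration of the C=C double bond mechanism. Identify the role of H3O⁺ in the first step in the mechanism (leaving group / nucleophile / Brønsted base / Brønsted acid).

Step 1: The π electrons of the C=C bond attack a proton of H3O⁺; Markovnikov addition places the new C–H on the less-substituted alkene carbon, so the positive charge ends up on the more-substituted carbon — a secondary carbocation. H2O is released.
H3O⁺ in the first step donates a proton in a proton-transfer step — a Brønsted acid.

Brønsted acid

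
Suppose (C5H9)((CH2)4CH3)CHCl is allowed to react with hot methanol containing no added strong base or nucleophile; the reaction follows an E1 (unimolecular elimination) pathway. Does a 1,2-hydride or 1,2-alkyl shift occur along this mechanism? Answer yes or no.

The first-formed carbocation is secondary.
The adjacent cyclopentyl carbon already bears 2 other carbon substituents and has a hydrogen to migrate; after a 1,2-hydride shift from that carbon the positive charge sits on a tertiary centre.
Tertiary is more stable than secondary, so the shift occurs.

yes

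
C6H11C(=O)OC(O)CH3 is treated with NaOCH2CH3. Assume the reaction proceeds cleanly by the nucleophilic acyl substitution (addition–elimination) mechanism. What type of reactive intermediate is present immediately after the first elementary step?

tetrahedral intermediate

Step 1: A lone pair on the O of CH3CH2O⁻ attacks the electrophilic acyl carbon; the π(C=O) electrons move onto oxygen, giving a tetrahedral intermediate.
After step 1 the species present is a tetrahedral intermediate.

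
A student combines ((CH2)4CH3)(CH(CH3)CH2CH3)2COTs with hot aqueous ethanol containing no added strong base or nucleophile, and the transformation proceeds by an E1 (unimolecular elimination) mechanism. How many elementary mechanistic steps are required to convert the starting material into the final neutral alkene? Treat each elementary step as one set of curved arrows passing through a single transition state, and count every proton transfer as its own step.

Step 1: Ionisation: the C–O σ-bond cleaves heterolytically; both bonding electrons depart with TsO⁻, leaving a tertiary carbocation at the α-carbon.
(No 1,2-shift: no single shift to an adjacent carbon would give a more stable cation.)
Step 2: Loss of a β-proton to a water (or ethanol) molecule of the solvent: the C–H bonding pair collapses toward the cationic carbon to form the C=C π bond, yielding the alkene.
Total: 2 elementary steps.

2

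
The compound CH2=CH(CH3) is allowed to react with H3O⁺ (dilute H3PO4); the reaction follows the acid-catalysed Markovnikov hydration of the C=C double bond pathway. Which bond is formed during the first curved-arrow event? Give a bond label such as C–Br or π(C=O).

C–H

Step 1: Protonation of the alkene by H3O⁺: the π bond acts as the nucleophile and picks up H⁺, giving the more stable (Markovnikov) secondary carbocation. H2O is released.
The bond formed in this step is the C–H bond.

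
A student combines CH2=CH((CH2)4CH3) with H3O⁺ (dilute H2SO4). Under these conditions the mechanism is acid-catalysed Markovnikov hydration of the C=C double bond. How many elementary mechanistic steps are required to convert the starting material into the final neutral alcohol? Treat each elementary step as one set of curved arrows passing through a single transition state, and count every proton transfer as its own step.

3

Step 1: Electrophilic addition begins with the π(C=C) electrons forming a bond to the proton of H3O⁺. Following Markovnikov's rule, the resulting cation is secondary. H2O is released.
(No 1,2-shift: no single shift to an adjacent carbon would give a more stable cation.)
Step 2: Nucleophilic capture of the cation by H2O produces the protonated alcohol (an oxonium ion).
Step 3: Proton transfer from the O–H of the oxonium ion to H2O completes the catalytic cycle and yields the alcohol.
Total: 3 elementary steps.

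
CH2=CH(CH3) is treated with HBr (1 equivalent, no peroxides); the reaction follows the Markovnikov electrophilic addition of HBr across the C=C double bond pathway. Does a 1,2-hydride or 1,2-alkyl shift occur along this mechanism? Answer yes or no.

no

The first-formed carbocation is secondary.
No single 1,2-shift to an adjacent carbon would produce a more-substituted cation than the one already present, so no rearrangement occurs.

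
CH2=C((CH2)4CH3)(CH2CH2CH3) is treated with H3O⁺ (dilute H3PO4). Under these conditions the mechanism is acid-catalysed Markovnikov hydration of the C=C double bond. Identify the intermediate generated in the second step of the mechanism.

oxonium ion

Step 1: Electrophilic addition begins with the π(C=C) electrons forming a bond to the proton of H3O⁺. Following Markovnikov's rule, the resulting cation is tertiary. H2O is released.
Step 2: Water acts as the nucleophile: an oxygen lone pair bonds to the cationic carbon, giving an oxonium-ion intermediate.
After step 2 the species present is an oxonium ion.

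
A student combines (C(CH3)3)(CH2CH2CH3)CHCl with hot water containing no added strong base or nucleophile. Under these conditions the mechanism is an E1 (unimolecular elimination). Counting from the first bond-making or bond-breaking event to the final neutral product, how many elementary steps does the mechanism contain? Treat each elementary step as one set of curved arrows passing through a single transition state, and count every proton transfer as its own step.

3

Step 1: The C–Cl bond breaks with both electrons going to the chloride; Cl⁻ leaves and a secondary carbocation remains.
Step 2: A methyl group with its bonding pair migrates from the adjacent tert-butyl carbon to the cationic centre — a 1,2-methyl shift — upgrading the secondary cation to a tertiary one.
Step 3: A weak base (a water molecule from the solvent) removes a proton from a carbon adjacent to the cationic centre; the electrons of that C–H bond become the new π(C=C) bond, giving the alkene.
Total: 3 elementary steps.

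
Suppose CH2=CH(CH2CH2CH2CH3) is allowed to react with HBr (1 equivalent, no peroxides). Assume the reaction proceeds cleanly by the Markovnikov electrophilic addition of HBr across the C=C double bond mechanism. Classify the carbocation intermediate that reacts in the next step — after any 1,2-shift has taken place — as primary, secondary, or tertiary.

secondary

Step 1: The π electrons of the C=C bond attack a proton of HBr; Markovnikov addition places the new C–H on the less-substituted alkene carbon, so the positive charge ends up on the more-substituted carbon — a secondary carbocation. The H–Br bond breaks heterolytically, releasing Br⁻.
No single 1,2-shift to an adjacent carbon would give a more-substituted cation, so no rearrangement occurs.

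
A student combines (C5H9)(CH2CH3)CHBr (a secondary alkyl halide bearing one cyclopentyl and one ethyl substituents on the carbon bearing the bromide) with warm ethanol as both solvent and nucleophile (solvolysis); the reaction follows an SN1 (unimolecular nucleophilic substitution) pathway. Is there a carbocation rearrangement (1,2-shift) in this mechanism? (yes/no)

The first-formed carbocation is secondary.
The adjacent cyclopentyl carbon already bears 2 other carbon substituents and has a hydrogen to migrate; after a 1,2-hydride shift from that carbon the positive charge sits on a tertiary centre.
Tertiary is more stable than secondary, so the shift occurs.

yes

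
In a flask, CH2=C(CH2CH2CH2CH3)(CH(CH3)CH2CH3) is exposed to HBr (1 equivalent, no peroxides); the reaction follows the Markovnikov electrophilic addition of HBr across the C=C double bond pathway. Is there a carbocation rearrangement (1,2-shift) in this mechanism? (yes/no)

The first-formed carbocation is tertiary.
No single 1,2-shift to an adjacent carbon would produce a more-substituted cation than the one already present, so no rearrangement occurs.

no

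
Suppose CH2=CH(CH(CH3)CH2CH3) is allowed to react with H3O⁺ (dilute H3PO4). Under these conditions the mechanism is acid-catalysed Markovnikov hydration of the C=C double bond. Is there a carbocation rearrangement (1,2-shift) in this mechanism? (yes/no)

yes

The first-formed carbocation is secondary.
The adjacent sec-butyl carbon already bears 2 other carbon substituents and has a hydrogen to migrate; after a 1,2-hydride shift from that carbon the positive charge sits on a tertiary centre.
Tertiary is more stable than secondary, so the shift occurs.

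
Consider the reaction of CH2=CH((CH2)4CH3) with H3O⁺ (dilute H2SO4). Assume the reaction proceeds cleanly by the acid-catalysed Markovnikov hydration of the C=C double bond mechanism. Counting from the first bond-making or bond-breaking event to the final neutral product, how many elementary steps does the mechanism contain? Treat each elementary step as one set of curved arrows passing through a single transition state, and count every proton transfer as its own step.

Step 1: Electrophilic addition begins with the π(C=C) electrons forming a bond to the proton of H3O⁺. Following Markovnikov's rule, the resulting cation is secondary. H2O is released.
(No 1,2-shift: no single shift to an adjacent carbon would give a more stable cation.)
Step 2: A lone pair on the oxygen of H2O attacks the carbocation, forming a C–O bond and an oxonium ion (a protonated alcohol).
Step 3: Deprotonation of the oxonium ion by a water molecule delivers the neutral alcohol and regenerates the acid catalyst.
Total: 3 elementary steps.

3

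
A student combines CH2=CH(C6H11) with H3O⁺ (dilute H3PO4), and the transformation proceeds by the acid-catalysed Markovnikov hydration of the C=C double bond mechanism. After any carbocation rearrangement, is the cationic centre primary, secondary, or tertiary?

tertiary

Step 1: The π electrons of the C=C bond attack a proton of H3O⁺; Markovnikov addition places the new C–H on the less-substituted alkene carbon, so the positive charge ends up on the more-substituted carbon — a secondary carbocation. H2O is released.
Step 2: Carbocation rearrangement: a 1,2-hydride shift from the adjacent cyclohexyl carbon converts the initially-formed secondary cation into the more stable tertiary cation.
The cation rearranges from secondary to tertiary via a 1,2-hydride shift from the adjacent cyclohexyl carbon; the tertiary cation is what reacts next.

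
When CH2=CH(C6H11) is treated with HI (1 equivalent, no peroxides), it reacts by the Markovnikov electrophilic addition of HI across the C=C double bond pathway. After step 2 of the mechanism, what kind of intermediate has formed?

tertiary carbocation

Step 1: The π electrons of the C=C bond attack a proton of HI; Markovnikov addition places the new C–H on the less-substituted alkene carbon, so the positive charge ends up on the more-substituted carbon — a secondary carbocation. The H–I bond breaks heterolytically, releasing I⁻.
Step 2: Carbocation rearrangement: a 1,2-hydride shift from the adjacent cyclohexyl carbon converts the initially-formed secondary cation into the more stable tertiary cation.
After step 2 the species present is a tertiary carbocation.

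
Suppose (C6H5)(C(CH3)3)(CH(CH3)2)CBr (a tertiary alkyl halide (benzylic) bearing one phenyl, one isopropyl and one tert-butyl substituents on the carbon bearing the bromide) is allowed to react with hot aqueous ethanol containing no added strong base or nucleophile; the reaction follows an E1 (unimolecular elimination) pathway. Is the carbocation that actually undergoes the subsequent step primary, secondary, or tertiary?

tertiary

Step 1: Unassisted departure of Br⁻ (taking the C–Br bonding pair) generates a tertiary carbocation.
No single 1,2-shift to an adjacent carbon would give a more-substituted cation, so no rearrangement occurs.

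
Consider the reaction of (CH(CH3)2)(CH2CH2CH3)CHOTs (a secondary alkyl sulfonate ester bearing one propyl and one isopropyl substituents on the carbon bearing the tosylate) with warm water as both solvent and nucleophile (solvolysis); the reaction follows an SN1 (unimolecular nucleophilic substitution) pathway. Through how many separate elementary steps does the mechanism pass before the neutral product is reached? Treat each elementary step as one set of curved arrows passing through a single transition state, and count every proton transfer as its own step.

Step 1: The C–O bond breaks with both electrons going to the tosylate; TsO⁻ leaves and a secondary carbocation remains.
Step 2: A hydride (H with its bonding pair) migrates from the adjacent isopropyl carbon to the cationic centre — a 1,2-hydride shift — upgrading the secondary cation to a tertiary one.
Step 3: Nucleophilic capture: the oxygen of H2O bonds to the cationic carbon, producing an oxonium-ion intermediate.
Step 4: Deprotonation of the oxonium oxygen by solvent water yields the neutral alcohol.
Total: 4 elementary steps.

4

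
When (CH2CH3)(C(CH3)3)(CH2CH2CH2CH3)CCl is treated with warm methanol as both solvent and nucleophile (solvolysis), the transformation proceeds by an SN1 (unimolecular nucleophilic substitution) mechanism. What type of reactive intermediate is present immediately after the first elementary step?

tertiary carbocation

Step 1: Unassisted departure of Cl⁻ (taking the C–Cl bonding pair) generates a tertiary carbocation.
After step 1 the species present is a tertiary carbocation.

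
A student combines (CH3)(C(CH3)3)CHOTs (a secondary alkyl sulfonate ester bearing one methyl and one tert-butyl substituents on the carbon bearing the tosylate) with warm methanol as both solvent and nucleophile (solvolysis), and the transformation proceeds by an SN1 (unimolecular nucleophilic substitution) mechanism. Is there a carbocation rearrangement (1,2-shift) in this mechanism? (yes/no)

The first-formed carbocation is secondary.
The adjacent tert-butyl carbon has no hydrogen but bears methyl groups; migration of one methyl with its bonding pair (a 1,2-methyl shift) places the charge on a tertiary centre.
Tertiary is more stable than secondary, so the shift occurs.

yes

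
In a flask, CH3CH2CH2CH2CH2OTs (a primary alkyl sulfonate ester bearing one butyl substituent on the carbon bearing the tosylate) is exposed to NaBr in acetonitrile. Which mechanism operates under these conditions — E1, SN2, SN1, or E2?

Conditions: a primary substrate with a strong nucleophile in the polar aprotic solvent acetonitrile.
These conditions are the textbook signature of the SN2 pathway.
An unhindered substrate with a strong nucleophile in a polar aprotic solvent favours one-step backside displacement.

SN2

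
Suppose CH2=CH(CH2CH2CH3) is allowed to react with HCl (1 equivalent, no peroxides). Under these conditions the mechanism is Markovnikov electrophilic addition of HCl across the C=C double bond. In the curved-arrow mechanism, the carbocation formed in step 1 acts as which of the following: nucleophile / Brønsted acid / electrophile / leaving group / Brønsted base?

Step 2: Cl⁻ captures the cation: a lone pair on Cl⁻ fills the empty p orbital, producing the alkyl halide product.
The carbocation formed in step 1 accepts an electron pair into an empty or π* orbital — it is the electrophile.

electrophile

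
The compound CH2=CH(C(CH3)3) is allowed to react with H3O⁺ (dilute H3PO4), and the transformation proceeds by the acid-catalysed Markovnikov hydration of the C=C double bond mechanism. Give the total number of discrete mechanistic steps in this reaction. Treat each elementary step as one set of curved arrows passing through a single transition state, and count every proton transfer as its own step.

Step 1: Protonation of the alkene by H3O⁺: the π bond acts as the nucleophile and picks up H⁺, giving the more stable (Markovnikov) secondary carbocation. H2O is released.
Step 2: A methyl group with its bonding pair migrates from the adjacent tert-butyl carbon to the cationic centre — a 1,2-methyl shift — upgrading the secondary cation to a tertiary one.
Step 3: A lone pair on the oxygen of H2O attacks the carbocation, forming a C–O bond and an oxonium ion (a protonated alcohol).
Step 4: Deprotonation of the oxonium ion by a water molecule delivers the neutral alcohol and regenerates the acid catalyst.
Total: 4 elementary steps.

4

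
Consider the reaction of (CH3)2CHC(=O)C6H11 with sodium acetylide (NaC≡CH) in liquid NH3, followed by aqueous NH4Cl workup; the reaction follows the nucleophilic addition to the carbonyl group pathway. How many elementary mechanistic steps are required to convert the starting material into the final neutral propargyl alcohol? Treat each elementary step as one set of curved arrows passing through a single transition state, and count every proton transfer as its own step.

2

Step 1: A lone pair / filled orbital on HC≡C⁻ attacks the electrophilic carbonyl carbon; the π(C=O) electrons shift onto oxygen, producing a tetrahedral alkoxide intermediate.
Step 2: On aqueous NH4Cl workup the alkoxide oxygen is protonated, giving a propargyl alcohol.
Total: 2 elementary steps.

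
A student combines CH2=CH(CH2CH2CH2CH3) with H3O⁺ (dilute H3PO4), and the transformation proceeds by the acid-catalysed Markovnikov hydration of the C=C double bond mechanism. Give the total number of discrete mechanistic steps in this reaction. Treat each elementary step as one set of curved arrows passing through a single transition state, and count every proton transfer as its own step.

Step 1: Electrophilic addition begins with the π(C=C) electrons forming a bond to the proton of H3O⁺. Following Markovnikov's rule, the resulting cation is secondary. H2O is released.
(No 1,2-shift: no single shift to an adjacent carbon would give a more stable cation.)
Step 2: A lone pair on the oxygen of H2O attacks the carbocation, forming a C–O bond and an oxonium ion (a protonated alcohol).
Step 3: Deprotonation of the oxonium ion by a water molecule delivers the neutral alcohol and regenerates the acid catalyst.
Total: 3 elementary steps.

3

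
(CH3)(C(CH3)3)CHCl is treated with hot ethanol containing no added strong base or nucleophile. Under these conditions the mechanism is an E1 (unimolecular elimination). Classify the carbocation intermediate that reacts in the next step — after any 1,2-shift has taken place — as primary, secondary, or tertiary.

Step 1: Ionisation: the C–Cl σ-bond cleaves heterolytically; both bonding electrons depart with Cl⁻, leaving a secondary carbocation at the α-carbon.
Step 2: Carbocation rearrangement: a 1,2-methyl shift from the adjacent tert-butyl carbon converts the initially-formed secondary cation into the more stable tertiary cation.
The cation rearranges from secondary to tertiary via a 1,2-methyl shift from the adjacent tert-butyl carbon; the tertiary cation is what reacts next.

tertiary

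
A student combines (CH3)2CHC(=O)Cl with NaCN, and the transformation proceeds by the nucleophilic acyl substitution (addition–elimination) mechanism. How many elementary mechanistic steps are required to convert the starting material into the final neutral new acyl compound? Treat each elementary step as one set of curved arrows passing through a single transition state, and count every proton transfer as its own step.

2

Step 1: CN⁻ adds to the carbonyl carbon; the C=O π electrons shift onto oxygen and a tetrahedral alkoxide intermediate forms.
Step 2: An oxygen lone pair re-forms the C=O π bond as the C–Cl σ-bond breaks; Cl⁻ is expelled.
Total: 2 elementary steps.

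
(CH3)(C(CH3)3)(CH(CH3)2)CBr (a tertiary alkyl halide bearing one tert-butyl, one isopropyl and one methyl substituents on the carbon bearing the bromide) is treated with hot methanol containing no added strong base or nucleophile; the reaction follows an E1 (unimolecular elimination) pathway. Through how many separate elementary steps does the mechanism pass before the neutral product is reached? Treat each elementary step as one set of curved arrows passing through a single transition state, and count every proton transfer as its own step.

2

Step 1: Ionisation: the C–Br σ-bond cleaves heterolytically; both bonding electrons depart with Br⁻, leaving a tertiary carbocation at the α-carbon.
(No 1,2-shift: no single shift to an adjacent carbon would give a more stable cation.)
Step 2: A weak base (a methanol molecule from the solvent) removes a proton from a carbon adjacent to the cationic centre; the electrons of that C–H bond become the new π(C=C) bond, giving the alkene.
Total: 2 elementary steps.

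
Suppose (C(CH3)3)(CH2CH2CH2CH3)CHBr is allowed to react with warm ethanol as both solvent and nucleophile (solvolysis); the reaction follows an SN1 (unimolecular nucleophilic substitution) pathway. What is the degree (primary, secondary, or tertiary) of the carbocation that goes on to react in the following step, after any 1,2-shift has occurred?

tertiary

Step 1: Ionisation: the C–Br σ-bond cleaves heterolytically; both bonding electrons depart with Br⁻, leaving a secondary carbocation at the α-carbon.
Step 2: Carbocation rearrangement: a 1,2-methyl shift from the adjacent tert-butyl carbon converts the initially-formed secondary cation into the more stable tertiary cation.
The cation rearranges from secondary to tertiary via a 1,2-methyl shift from the adjacent tert-butyl carbon; the tertiary cation is what reacts next.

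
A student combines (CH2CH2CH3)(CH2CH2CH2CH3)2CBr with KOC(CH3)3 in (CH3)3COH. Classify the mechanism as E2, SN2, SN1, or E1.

E2

Conditions: a strong/bulky base with a tertiary substrate bearing a β-hydrogen.
These conditions are the textbook signature of the E2 pathway.
A strong (often hindered) base removes a β-H in concert with loss of the leaving group — bimolecular elimination.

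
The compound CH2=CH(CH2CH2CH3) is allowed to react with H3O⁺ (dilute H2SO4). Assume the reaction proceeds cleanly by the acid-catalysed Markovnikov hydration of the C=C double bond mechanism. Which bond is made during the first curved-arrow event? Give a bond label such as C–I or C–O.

Step 1: Protonation of the alkene by H3O⁺: the π bond acts as the nucleophile and picks up H⁺, giving the more stable (Markovnikov) secondary carbocation. H2O is released.
The bond formed in this step is the C–H bond.

C–H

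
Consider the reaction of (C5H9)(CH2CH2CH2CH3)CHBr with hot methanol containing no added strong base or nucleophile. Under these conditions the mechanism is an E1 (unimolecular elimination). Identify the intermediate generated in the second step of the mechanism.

Step 1: Unassisted departure of Br⁻ (taking the C–Br bonding pair) generates a secondary carbocation.
Step 2: A hydride (H with its bonding pair) migrates from the adjacent cyclopentyl carbon to the cationic centre — a 1,2-hydride shift — upgrading the secondary cation to a tertiary one.
After step 2 the species present is a tertiary carbocation.

tertiary carbocation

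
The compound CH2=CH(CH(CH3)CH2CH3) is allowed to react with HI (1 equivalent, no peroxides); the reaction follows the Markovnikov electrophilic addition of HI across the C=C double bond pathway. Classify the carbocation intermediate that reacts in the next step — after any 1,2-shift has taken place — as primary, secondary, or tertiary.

Step 1: Protonation of the alkene by HI: the π bond acts as the nucleophile and picks up H⁺, giving the more stable (Markovnikov) secondary carbocation. The H–I bond breaks heterolytically, releasing I⁻.
Step 2: Carbocation rearrangement: a 1,2-hydride shift from the adjacent sec-butyl carbon converts the initially-formed secondary cation into the more stable tertiary cation.
The cation rearranges from secondary to tertiary via a 1,2-hydride shift from the adjacent sec-butyl carbon; the tertiary cation is what reacts next.

tertiary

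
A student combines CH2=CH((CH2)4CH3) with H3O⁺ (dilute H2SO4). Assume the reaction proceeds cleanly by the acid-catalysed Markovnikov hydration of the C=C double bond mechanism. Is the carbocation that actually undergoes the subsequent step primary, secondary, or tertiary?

Step 1: The π electrons of the C=C bond attack a proton of H3O⁺; Markovnikov addition places the new C–H on the less-substituted alkene carbon, so the positive charge ends up on the more-substituted carbon — a secondary carbocation. H2O is released.
No single 1,2-shift to an adjacent carbon would give a more-substituted cation, so no rearrangement occurs.

secondary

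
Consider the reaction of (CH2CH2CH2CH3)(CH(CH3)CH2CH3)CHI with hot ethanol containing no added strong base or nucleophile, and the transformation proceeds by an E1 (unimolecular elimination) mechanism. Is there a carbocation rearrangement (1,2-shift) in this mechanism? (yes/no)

The first-formed carbocation is secondary.
The adjacent sec-butyl carbon already bears 2 other carbon substituents and has a hydrogen to migrate; after a 1,2-hydride shift from that carbon the positive charge sits on a tertiary centre.
Tertiary is more stable than secondary, so the shift occurs.

yes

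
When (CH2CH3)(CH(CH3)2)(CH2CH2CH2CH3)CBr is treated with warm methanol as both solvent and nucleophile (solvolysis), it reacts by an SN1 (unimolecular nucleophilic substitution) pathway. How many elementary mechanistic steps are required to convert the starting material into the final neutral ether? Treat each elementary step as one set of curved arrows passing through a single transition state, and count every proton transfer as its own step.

Step 1: The C–Br bond breaks with both electrons going to the bromide; Br⁻ leaves and a tertiary carbocation remains.
(No 1,2-shift: no single shift to an adjacent carbon would give a more stable cation.)
Step 2: Nucleophilic capture: the oxygen of CH3OH bonds to the cationic carbon, producing an oxonium-ion intermediate.
Step 3: Deprotonation of the oxonium oxygen by solvent methanol yields the neutral ether.
Total: 3 elementary steps.

3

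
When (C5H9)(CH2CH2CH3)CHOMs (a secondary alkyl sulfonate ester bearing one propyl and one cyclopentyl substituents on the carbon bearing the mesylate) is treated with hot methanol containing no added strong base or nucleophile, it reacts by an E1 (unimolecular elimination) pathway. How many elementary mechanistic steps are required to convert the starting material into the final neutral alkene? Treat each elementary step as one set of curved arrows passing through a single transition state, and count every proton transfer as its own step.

3

Step 1: Unassisted departure of MsO⁻ (taking the C–O bonding pair) generates a secondary carbocation.
Step 2: Carbocation rearrangement: a 1,2-hydride shift from the adjacent cyclopentyl carbon converts the initially-formed secondary cation into the more stable tertiary cation.
Step 3: A weak base (a methanol molecule from the solvent) removes a proton from a carbon adjacent to the cationic centre; the electrons of that C–H bond become the new π(C=C) bond, giving the alkene.
Total: 3 elementary steps.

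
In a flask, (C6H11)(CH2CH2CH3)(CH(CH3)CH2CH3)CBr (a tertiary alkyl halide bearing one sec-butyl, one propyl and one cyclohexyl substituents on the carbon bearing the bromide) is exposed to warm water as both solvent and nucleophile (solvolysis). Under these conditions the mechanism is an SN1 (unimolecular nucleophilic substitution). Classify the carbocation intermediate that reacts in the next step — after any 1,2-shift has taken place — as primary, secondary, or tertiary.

Step 1: The C–Br bond breaks with both electrons going to the bromide; Br⁻ leaves and a tertiary carbocation remains.
No single 1,2-shift to an adjacent carbon would give a more-substituted cation, so no rearrangement occurs.

tertiary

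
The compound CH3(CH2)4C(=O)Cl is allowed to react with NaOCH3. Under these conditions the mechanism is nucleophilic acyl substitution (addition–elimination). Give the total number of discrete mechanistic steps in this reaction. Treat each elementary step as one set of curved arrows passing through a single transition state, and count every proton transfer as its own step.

2

Step 1: Nucleophilic addition of CH3O⁻ to the acyl carbon breaks the π(C=O) bond and yields a tetrahedral, anionic intermediate.
Step 2: Elimination step: re-formation of the carbonyl π bond drives out Cl⁻, giving the new acyl compound.
Total: 2 elementary steps.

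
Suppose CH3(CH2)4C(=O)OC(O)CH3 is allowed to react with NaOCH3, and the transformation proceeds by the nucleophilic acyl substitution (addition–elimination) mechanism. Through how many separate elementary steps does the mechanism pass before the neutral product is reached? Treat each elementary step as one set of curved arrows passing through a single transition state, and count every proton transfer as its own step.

Step 1: CH3O⁻ adds to the carbonyl carbon; the C=O π electrons shift onto oxygen and a tetrahedral alkoxide intermediate forms.
Step 2: Collapse of the tetrahedral intermediate: the alkoxide oxygen pushes its lone pair back to re-form C=O while CH3CO2⁻ leaves.
Total: 2 elementary steps.

2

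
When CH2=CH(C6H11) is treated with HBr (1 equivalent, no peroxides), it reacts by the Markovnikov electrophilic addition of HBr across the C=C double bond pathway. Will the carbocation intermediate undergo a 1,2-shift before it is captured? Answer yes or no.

The first-formed carbocation is secondary.
The adjacent cyclohexyl carbon already bears 2 other carbon substituents and has a hydrogen to migrate; after a 1,2-hydride shift from that carbon the positive charge sits on a tertiary centre.
Tertiary is more stable than secondary, so the shift occurs.

yes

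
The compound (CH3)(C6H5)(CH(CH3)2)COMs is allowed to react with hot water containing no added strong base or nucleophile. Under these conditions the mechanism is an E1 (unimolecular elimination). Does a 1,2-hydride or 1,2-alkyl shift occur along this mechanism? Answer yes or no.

The first-formed carbocation is tertiary.
No single 1,2-shift to an adjacent carbon would produce a more-substituted cation than the one already present, so no rearrangement occurs.

no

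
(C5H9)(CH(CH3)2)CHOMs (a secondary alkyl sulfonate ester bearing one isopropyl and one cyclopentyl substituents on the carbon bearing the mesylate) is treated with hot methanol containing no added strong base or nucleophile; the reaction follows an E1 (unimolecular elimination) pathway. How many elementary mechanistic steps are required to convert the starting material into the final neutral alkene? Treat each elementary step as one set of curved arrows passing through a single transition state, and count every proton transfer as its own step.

Step 1: The C–O bond breaks with both electrons going to the mesylate; MsO⁻ leaves and a secondary carbocation remains.
Step 2: A hydride (H with its bonding pair) migrates from the adjacent isopropyl carbon to the cationic centre — a 1,2-hydride shift — upgrading the secondary cation to a tertiary one.
Step 3: Loss of a β-proton to a methanol molecule of the solvent: the C–H bonding pair collapses toward the cationic carbon to form the C=C π bond, yielding the alkene.
Total: 3 elementary steps.

3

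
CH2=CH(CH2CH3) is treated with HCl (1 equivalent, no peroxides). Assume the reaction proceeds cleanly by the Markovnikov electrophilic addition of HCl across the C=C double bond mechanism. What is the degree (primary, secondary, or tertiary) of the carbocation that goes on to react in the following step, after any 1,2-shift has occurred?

secondary

Step 1: The π electrons of the C=C bond attack a proton of HCl; Markovnikov addition places the new C–H on the less-substituted alkene carbon, so the positive charge ends up on the more-substituted carbon — a secondary carbocation. The H–Cl bond breaks heterolytically, releasing Cl⁻.
No single 1,2-shift to an adjacent carbon would give a more-substituted cation, so no rearrangement occurs.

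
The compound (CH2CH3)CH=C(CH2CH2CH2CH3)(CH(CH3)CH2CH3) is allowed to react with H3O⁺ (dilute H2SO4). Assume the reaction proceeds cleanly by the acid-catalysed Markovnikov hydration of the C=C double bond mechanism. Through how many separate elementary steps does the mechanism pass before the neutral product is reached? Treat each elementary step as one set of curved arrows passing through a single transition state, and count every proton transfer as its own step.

Step 1: The π electrons of the C=C bond attack a proton of H3O⁺; Markovnikov addition places the new C–H on the less-substituted alkene carbon, so the positive charge ends up on the more-substituted carbon — a tertiary carbocation. H2O is released.
(No 1,2-shift: no single shift to an adjacent carbon would give a more stable cation.)
Step 2: Nucleophilic capture of the cation by H2O produces the protonated alcohol (an oxonium ion).
Step 3: H2O removes a proton from the oxonium oxygen, regenerating H3O⁺ and giving the neutral alcohol.
Total: 3 elementary steps.

3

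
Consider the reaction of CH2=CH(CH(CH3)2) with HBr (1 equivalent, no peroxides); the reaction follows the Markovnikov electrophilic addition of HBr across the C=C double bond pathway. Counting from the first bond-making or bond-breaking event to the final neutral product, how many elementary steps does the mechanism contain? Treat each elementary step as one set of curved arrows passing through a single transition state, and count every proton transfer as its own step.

3

Step 1: The π electrons of the C=C bond attack a proton of HBr; Markovnikov addition places the new C–H on the less-substituted alkene carbon, so the positive charge ends up on the more-substituted carbon — a secondary carbocation. The H–Br bond breaks heterolytically, releasing Br⁻.
Step 2: A 1,2-hydride shift from the adjacent isopropyl carbon moves the positive charge from the secondary centre to an adjacent carbon, generating a more stable tertiary carbocation.
Step 3: Nucleophilic attack by Br⁻ on the carbocation completes the addition, giving R–Br.
Total: 3 elementary steps.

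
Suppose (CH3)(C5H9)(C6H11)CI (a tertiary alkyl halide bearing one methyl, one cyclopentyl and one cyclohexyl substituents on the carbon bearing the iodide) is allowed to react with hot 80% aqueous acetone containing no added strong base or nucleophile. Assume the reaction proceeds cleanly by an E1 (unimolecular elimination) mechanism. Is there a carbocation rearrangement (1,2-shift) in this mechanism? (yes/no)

The first-formed carbocation is tertiary.
No single 1,2-shift to an adjacent carbon would produce a more-substituted cation than the one already present, so no rearrangement occurs.

no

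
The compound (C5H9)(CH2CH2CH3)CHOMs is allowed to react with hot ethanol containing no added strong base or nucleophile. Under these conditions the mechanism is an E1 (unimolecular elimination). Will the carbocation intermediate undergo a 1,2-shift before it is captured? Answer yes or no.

yes

The first-formed carbocation is secondary.
The adjacent cyclopentyl carbon already bears 2 other carbon substituents and has a hydrogen to migrate; after a 1,2-hydride shift from that carbon the positive charge sits on a tertiary centre.
Tertiary is more stable than secondary, so the shift occurs.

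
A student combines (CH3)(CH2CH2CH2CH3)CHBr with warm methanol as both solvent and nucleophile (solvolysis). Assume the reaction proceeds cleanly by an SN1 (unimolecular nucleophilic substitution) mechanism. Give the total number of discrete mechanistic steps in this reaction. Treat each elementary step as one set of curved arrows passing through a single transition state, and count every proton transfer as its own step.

Step 1: The C–Br bond breaks with both electrons going to the bromide; Br⁻ leaves and a secondary carbocation remains.
(No 1,2-shift: no single shift to an adjacent carbon would give a more stable cation.)
Step 2: CH3OH donates an oxygen lone pair into the empty p orbital of the cation, giving a protonated ether (an oxonium ion).
Step 3: A second solvent molecule removes the proton on oxygen, giving the neutral ether product.
Total: 3 elementary steps.

3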